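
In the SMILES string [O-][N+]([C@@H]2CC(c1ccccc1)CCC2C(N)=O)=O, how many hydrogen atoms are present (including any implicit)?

Hydrogens are implicit in SMILES; fill each atom to its normal valence:
  5 × C (aromatic): 1 H each → 5
  3 × C: 2 H each → 6
  3 × C: 1 H each → 3
  2 × O: no H
  1 × C: no H
  1 × C (aromatic): no H
  1 × N: 2 H
  1 × N (charge +1): no H
  1 × O (charge -1): no H
  Total hydrogens = 16.

16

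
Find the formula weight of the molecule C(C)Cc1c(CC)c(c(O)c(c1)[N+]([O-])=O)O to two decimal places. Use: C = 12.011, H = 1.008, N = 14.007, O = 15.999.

225.24

Molecular formula: C11H15NO4.
M = 11×12.011 + 15×1.008 + 1×14.007 + 4×15.999 = 225.24 g/mol.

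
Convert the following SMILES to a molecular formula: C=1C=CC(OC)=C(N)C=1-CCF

C9H12FNO

Heavy atoms from the SMILES: 9 C, 1 F, 1 N, 1 O.
Implicit hydrogens by atom environment:
  3 × C (aromatic): 1 H each → 3
  3 × C (aromatic): no H
  2 × C: 2 H each → 4
  1 × C: 3 H
  1 × F: no H
  1 × N: 2 H
  1 × O: no H
  Total hydrogens = 12.
Molecular formula: C9H12FNO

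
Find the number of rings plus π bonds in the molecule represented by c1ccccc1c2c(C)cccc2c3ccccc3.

12

Molecular formula from the SMILES: C19H16.
DoU = (2C + 2 + N − H − X)/2 = (2·19 + 2 + 0 − 16 − 0)/2 = 24/2 = 12.
(Structurally: 3 ring(s) + 9 π bond(s) = 12.)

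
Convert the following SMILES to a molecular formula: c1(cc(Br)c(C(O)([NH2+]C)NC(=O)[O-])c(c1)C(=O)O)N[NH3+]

C10H14BrN4O5+

Heavy atoms from the SMILES: 1 Br, 10 C, 4 N, 5 O.
Implicit hydrogens by atom environment:
  4 × C (aromatic): no H
  3 × C: no H
  2 × C (aromatic): 1 H each → 2
  2 × N: 1 H each → 2
  2 × O: 1 H each → 2
  2 × O: no H
  1 × Br: no H
  1 × C: 3 H
  1 × N (charge +1): 3 H
  1 × N (charge +1): 2 H
  1 × O (charge -1): no H
  Total hydrogens = 14.
Net charge +1.
Molecular formula: C10H14BrN4O5+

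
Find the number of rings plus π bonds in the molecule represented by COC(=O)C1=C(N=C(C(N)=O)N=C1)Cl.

Molecular formula from the SMILES: C7H6ClN3O3.
DoU = (2C + 2 + N − H − X)/2 = (2·7 + 2 + 3 − 6 − 1)/2 = 12/2 = 6.
(Structurally: 1 ring(s) + 5 π bond(s) = 6.)

6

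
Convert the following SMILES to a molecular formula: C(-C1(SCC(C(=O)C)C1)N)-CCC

Heavy atoms from the SMILES: 10 C, 1 N, 1 O, 1 S.
Implicit hydrogens by atom environment:
  5 × C: 2 H each → 10
  2 × C: 3 H each → 6
  2 × C: no H
  1 × C: 1 H
  1 × N: 2 H
  1 × O: no H
  1 × S: no H
  Total hydrogens = 19.
Molecular formula: C10H19NOS

C10H19NOS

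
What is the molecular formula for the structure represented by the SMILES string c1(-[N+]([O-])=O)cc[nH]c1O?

C4H4N2O3

Heavy atoms from the SMILES: 4 C, 2 N, 3 O.
Implicit hydrogens by atom environment:
  2 × C (aromatic): 1 H each → 2
  2 × C (aromatic): no H
  1 × N (aromatic): 1 H
  1 × N (charge +1): no H
  1 × O: 1 H
  1 × O: no H
  1 × O (charge -1): no H
  Total hydrogens = 4.
Molecular formula: C4H4N2O3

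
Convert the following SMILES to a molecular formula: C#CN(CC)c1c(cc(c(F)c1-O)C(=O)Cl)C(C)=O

Heavy atoms from the SMILES: 13 C, 1 Cl, 1 F, 1 N, 3 O.
Implicit hydrogens by atom environment:
  5 × C (aromatic): no H
  3 × C: no H
  2 × C: 3 H each → 6
  2 × O: no H
  1 × C: 2 H
  1 × C (aromatic): 1 H
  1 × C: 1 H
  1 × Cl: no H
  1 × F: no H
  1 × N: no H
  1 × O: 1 H
  Total hydrogens = 11.
Molecular formula: C13H11ClFNO3

C13H11ClFNO3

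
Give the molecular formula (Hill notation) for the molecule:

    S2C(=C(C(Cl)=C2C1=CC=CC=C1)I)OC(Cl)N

Heavy atoms from the SMILES: 11 C, 2 Cl, 1 I, 1 N, 1 O, 1 S.
Implicit hydrogens by atom environment:
  5 × C (aromatic): 1 H each → 5
  5 × C (aromatic): no H
  2 × Cl: no H
  1 × C: 1 H
  1 × I: no H
  1 × N: 2 H
  1 × O: no H
  1 × S (aromatic): no H
  Total hydrogens = 8.
Molecular formula: C11H8Cl2INOS

C11H8Cl2INOS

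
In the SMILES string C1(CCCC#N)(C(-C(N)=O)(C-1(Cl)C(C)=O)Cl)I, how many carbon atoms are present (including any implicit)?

The symbol for carbon appears 10 times in the SMILES. (Cl is a single chlorine, not C + l.)

10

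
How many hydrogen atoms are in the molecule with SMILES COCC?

Hydrogens are implicit in SMILES; fill each atom to its normal valence:
  2 × C: 3 H each → 6
  1 × C: 2 H
  1 × O: no H
  Total hydrogens = 8.

8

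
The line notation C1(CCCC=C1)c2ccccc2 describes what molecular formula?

C12H14

Heavy atoms from the SMILES: 12 C.
Implicit hydrogens by atom environment:
  5 × C (aromatic): 1 H each → 5
  3 × C: 2 H each → 6
  3 × C: 1 H each → 3
  1 × C (aromatic): no H
  Total hydrogens = 14.
Molecular formula: C12H14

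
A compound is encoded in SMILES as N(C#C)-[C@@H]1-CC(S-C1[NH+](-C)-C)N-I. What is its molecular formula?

C8H15IN3S+

Heavy atoms from the SMILES: 8 C, 1 I, 3 N, 1 S.
Implicit hydrogens by atom environment:
  4 × C: 1 H each → 4
  2 × C: 3 H each → 6
  2 × N: 1 H each → 2
  1 × C: 2 H
  1 × C: no H
  1 × I: no H
  1 × N (charge +1): 1 H
  1 × S: no H
  Total hydrogens = 15.
Net charge +1.
Molecular formula: C8H15IN3S+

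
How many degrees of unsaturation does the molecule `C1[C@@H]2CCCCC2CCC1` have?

2

Molecular formula from the SMILES: C10H18.
DoU = (2C + 2 + N − H − X)/2 = (2·10 + 2 + 0 − 18 − 0)/2 = 4/2 = 2.
(Structurally: 2 ring(s) + 0 π bond(s) = 2.)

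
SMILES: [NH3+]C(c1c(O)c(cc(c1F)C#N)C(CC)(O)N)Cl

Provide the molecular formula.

C11H14ClFN3O2+

Heavy atoms from the SMILES: 11 C, 1 Cl, 1 F, 3 N, 2 O.
Implicit hydrogens by atom environment:
  5 × C (aromatic): no H
  2 × C: no H
  2 × O: 1 H each → 2
  1 × C: 3 H
  1 × C: 2 H
  1 × C (aromatic): 1 H
  1 × C: 1 H
  1 × Cl: no H
  1 × F: no H
  1 × N (charge +1): 3 H
  1 × N: 2 H
  1 × N: no H
  Total hydrogens = 14.
Net charge +1.
Molecular formula: C11H14ClFN3O2+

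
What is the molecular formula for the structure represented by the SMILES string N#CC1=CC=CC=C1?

Heavy atoms from the SMILES: 7 C, 1 N.
Implicit hydrogens by atom environment:
  5 × C (aromatic): 1 H each → 5
  1 × C (aromatic): no H
  1 × C: no H
  1 × N: no H
  Total hydrogens = 5.
Molecular formula: C7H5N

C7H5N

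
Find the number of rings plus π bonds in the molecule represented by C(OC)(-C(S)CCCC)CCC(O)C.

Molecular formula from the SMILES: C11H24O2S.
DoU = (2C + 2 + N − H − X)/2 = (2·11 + 2 + 0 − 24 − 0)/2 = 0/2 = 0.
(Structurally: 0 ring(s) + 0 π bond(s) = 0.)

0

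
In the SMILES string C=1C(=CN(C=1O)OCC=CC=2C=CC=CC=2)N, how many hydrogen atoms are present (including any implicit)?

14

Hydrogens are implicit in SMILES; fill each atom to its normal valence:
  7 × C (aromatic): 1 H each → 7
  3 × C (aromatic): no H
  2 × C: 1 H each → 2
  1 × C: 2 H
  1 × N: 2 H
  1 × N (aromatic): no H
  1 × O: 1 H
  1 × O: no H
  Total hydrogens = 14.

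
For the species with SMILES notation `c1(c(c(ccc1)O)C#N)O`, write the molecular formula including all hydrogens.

Heavy atoms from the SMILES: 7 C, 1 N, 2 O.
Implicit hydrogens by atom environment:
  3 × C (aromatic): 1 H each → 3
  3 × C (aromatic): no H
  2 × O: 1 H each → 2
  1 × C: no H
  1 × N: no H
  Total hydrogens = 5.
Molecular formula: C7H5NO2

C7H5NO2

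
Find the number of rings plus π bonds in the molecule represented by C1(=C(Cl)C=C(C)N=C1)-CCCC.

Molecular formula from the SMILES: C10H14ClN.
DoU = (2C + 2 + N − H − X)/2 = (2·10 + 2 + 1 − 14 − 1)/2 = 8/2 = 4.
(Structurally: 1 ring(s) + 3 π bond(s) = 4.)

4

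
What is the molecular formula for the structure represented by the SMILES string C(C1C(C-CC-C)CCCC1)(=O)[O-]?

Heavy atoms from the SMILES: 11 C, 2 O.
Implicit hydrogens by atom environment:
  7 × C: 2 H each → 14
  2 × C: 1 H each → 2
  1 × C: 3 H
  1 × C: no H
  1 × O: no H
  1 × O (charge -1): no H
  Total hydrogens = 19.
Net charge -1.
Molecular formula: C11H19O2-

C11H19O2-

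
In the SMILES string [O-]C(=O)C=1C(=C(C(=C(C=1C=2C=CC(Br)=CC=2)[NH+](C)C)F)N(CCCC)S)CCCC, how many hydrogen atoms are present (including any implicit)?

Hydrogens are implicit in SMILES; fill each atom to its normal valence:
  8 × C (aromatic): no H
  6 × C: 2 H each → 12
  4 × C: 3 H each → 12
  4 × C (aromatic): 1 H each → 4
  1 × Br: no H
  1 × C: no H
  1 × F: no H
  1 × N (charge +1): 1 H
  1 × N: no H
  1 × O: no H
  1 × O (charge -1): no H
  1 × S: 1 H
  Total hydrogens = 30.

30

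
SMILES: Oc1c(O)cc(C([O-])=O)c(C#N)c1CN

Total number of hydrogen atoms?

Hydrogens are implicit in SMILES; fill each atom to its normal valence:
  5 × C (aromatic): no H
  2 × C: no H
  2 × O: 1 H each → 2
  1 × C: 2 H
  1 × C (aromatic): 1 H
  1 × N: 2 H
  1 × N: no H
  1 × O: no H
  1 × O (charge -1): no H
  Total hydrogens = 7.

7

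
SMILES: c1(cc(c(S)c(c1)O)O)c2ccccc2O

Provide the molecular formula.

Heavy atoms from the SMILES: 12 C, 3 O, 1 S.
Implicit hydrogens by atom environment:
  6 × C (aromatic): 1 H each → 6
  6 × C (aromatic): no H
  3 × O: 1 H each → 3
  1 × S: 1 H
  Total hydrogens = 10.
Molecular formula: C12H10O3S

C12H10O3S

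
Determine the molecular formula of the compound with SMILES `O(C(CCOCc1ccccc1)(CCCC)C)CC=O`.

C17H26O3

Heavy atoms from the SMILES: 17 C, 3 O.
Implicit hydrogens by atom environment:
  7 × C: 2 H each → 14
  5 × C (aromatic): 1 H each → 5
  3 × O: no H
  2 × C: 3 H each → 6
  1 × C: 1 H
  1 × C: no H
  1 × C (aromatic): no H
  Total hydrogens = 26.
Molecular formula: C17H26O3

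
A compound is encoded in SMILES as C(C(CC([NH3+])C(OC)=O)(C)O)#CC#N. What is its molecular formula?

C9H13N2O3+

Heavy atoms from the SMILES: 9 C, 2 N, 3 O.
Implicit hydrogens by atom environment:
  5 × C: no H
  2 × C: 3 H each → 6
  2 × O: no H
  1 × C: 2 H
  1 × C: 1 H
  1 × N (charge +1): 3 H
  1 × N: no H
  1 × O: 1 H
  Total hydrogens = 13.
Net charge +1.
Molecular formula: C9H13N2O3+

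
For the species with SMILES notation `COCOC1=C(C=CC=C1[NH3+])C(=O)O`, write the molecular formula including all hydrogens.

Heavy atoms from the SMILES: 9 C, 1 N, 4 O.
Implicit hydrogens by atom environment:
  3 × C (aromatic): 1 H each → 3
  3 × C (aromatic): no H
  3 × O: no H
  1 × C: 3 H
  1 × C: 2 H
  1 × C: no H
  1 × N (charge +1): 3 H
  1 × O: 1 H
  Total hydrogens = 12.
Net charge +1.
Molecular formula: C9H12NO4+

C9H12NO4+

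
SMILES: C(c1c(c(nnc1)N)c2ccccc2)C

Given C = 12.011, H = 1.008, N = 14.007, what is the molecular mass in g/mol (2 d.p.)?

Molecular formula: C12H13N3.
M = 12×12.011 + 13×1.008 + 3×14.007 = 199.26 g/mol.

199.26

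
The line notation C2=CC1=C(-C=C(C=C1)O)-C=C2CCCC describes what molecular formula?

Heavy atoms from the SMILES: 14 C, 1 O.
Implicit hydrogens by atom environment:
  6 × C (aromatic): 1 H each → 6
  4 × C (aromatic): no H
  3 × C: 2 H each → 6
  1 × C: 3 H
  1 × O: 1 H
  Total hydrogens = 16.
Molecular formula: C14H16O

C14H16O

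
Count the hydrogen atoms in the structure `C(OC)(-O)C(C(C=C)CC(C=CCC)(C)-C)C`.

28

Hydrogens are implicit in SMILES; fill each atom to its normal valence:
  6 × C: 1 H each → 6
  5 × C: 3 H each → 15
  3 × C: 2 H each → 6
  1 × C: no H
  1 × O: 1 H
  1 × O: no H
  Total hydrogens = 28.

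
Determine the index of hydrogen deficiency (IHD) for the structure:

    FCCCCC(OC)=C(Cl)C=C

Molecular formula from the SMILES: C9H14ClFO.
DoU = (2C + 2 + N − H − X)/2 = (2·9 + 2 + 0 − 14 − 2)/2 = 4/2 = 2.
(Structurally: 0 ring(s) + 2 π bond(s) = 2.)

2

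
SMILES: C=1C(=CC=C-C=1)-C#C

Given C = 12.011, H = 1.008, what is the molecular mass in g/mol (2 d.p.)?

102.14

Molecular formula: C8H6.
M = 8×12.011 + 6×1.008 = 102.14 g/mol.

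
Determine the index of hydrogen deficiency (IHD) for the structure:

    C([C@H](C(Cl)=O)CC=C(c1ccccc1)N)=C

7

Molecular formula from the SMILES: C13H14ClNO.
DoU = (2C + 2 + N − H − X)/2 = (2·13 + 2 + 1 − 14 − 1)/2 = 14/2 = 7.
(Structurally: 1 ring(s) + 6 π bond(s) = 7.)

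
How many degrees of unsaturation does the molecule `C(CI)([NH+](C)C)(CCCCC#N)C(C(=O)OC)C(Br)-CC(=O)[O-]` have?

Molecular formula from the SMILES: C15H24BrIN2O4.
DoU = (2C + 2 + N − H − X)/2 = (2·15 + 2 + 2 − 24 − 2)/2 = 8/2 = 4.
(Structurally: 0 ring(s) + 4 π bond(s) = 4.)

4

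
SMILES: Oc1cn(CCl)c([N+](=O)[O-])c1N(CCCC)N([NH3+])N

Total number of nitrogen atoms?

The symbol for nitrogen appears 6 times in the SMILES.

6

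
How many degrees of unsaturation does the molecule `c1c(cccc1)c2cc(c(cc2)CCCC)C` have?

Molecular formula from the SMILES: C17H20.
DoU = (2C + 2 + N − H − X)/2 = (2·17 + 2 + 0 − 20 − 0)/2 = 16/2 = 8.
(Structurally: 2 ring(s) + 6 π bond(s) = 8.)

8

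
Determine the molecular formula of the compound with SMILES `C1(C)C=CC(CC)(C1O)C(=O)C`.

C10H16O2

Heavy atoms from the SMILES: 10 C, 2 O.
Implicit hydrogens by atom environment:
  4 × C: 1 H each → 4
  3 × C: 3 H each → 9
  2 × C: no H
  1 × C: 2 H
  1 × O: 1 H
  1 × O: no H
  Total hydrogens = 16.
Molecular formula: C10H16O2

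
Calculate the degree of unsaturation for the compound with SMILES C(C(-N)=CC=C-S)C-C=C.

3

Molecular formula from the SMILES: C8H13NS.
DoU = (2C + 2 + N − H − X)/2 = (2·8 + 2 + 1 − 13 − 0)/2 = 6/2 = 3.
(Structurally: 0 ring(s) + 3 π bond(s) = 3.)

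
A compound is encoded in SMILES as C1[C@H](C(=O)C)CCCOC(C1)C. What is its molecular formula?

C10H18O2

Heavy atoms from the SMILES: 10 C, 2 O.
Implicit hydrogens by atom environment:
  5 × C: 2 H each → 10
  2 × C: 3 H each → 6
  2 × C: 1 H each → 2
  2 × O: no H
  1 × C: no H
  Total hydrogens = 18.
Molecular formula: C10H18O2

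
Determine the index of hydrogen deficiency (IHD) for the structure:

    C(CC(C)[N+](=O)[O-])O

Molecular formula from the SMILES: C4H9NO3.
DoU = (2C + 2 + N − H − X)/2 = (2·4 + 2 + 1 − 9 − 0)/2 = 2/2 = 1.
(Structurally: 0 ring(s) + 1 π bond(s) = 1.)

1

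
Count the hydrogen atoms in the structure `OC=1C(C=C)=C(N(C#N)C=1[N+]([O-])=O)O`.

Hydrogens are implicit in SMILES; fill each atom to its normal valence:
  4 × C (aromatic): no H
  2 × O: 1 H each → 2
  1 × C: 2 H
  1 × C: 1 H
  1 × C: no H
  1 × N (aromatic): no H
  1 × N: no H
  1 × N (charge +1): no H
  1 × O: no H
  1 × O (charge -1): no H
  Total hydrogens = 5.

5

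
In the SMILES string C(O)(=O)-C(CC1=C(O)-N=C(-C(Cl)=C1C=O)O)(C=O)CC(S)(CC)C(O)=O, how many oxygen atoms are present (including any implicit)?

The symbol for oxygen appears 8 times in the SMILES.

8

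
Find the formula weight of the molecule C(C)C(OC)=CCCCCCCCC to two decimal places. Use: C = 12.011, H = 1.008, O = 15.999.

198.35

Molecular formula: C13H26O.
M = 13×12.011 + 26×1.008 + 1×15.999 = 198.35 g/mol.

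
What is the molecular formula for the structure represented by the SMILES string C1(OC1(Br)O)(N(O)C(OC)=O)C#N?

Heavy atoms from the SMILES: 1 Br, 5 C, 2 N, 5 O.
Implicit hydrogens by atom environment:
  4 × C: no H
  3 × O: no H
  2 × N: no H
  2 × O: 1 H each → 2
  1 × Br: no H
  1 × C: 3 H
  Total hydrogens = 5.
Molecular formula: C5H5BrN2O5

C5H5BrN2O5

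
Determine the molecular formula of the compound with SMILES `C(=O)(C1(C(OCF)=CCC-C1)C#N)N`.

Heavy atoms from the SMILES: 9 C, 1 F, 2 N, 2 O.
Implicit hydrogens by atom environment:
  4 × C: 2 H each → 8
  4 × C: no H
  2 × O: no H
  1 × C: 1 H
  1 × F: no H
  1 × N: 2 H
  1 × N: no H
  Total hydrogens = 11.
Molecular formula: C9H11FN2O2

C9H11FN2O2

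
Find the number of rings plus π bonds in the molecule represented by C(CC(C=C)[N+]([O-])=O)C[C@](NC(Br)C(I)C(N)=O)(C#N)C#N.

Molecular formula from the SMILES: C12H15BrIN5O3.
DoU = (2C + 2 + N − H − X)/2 = (2·12 + 2 + 5 − 15 − 2)/2 = 14/2 = 7.
(Structurally: 0 ring(s) + 7 π bond(s) = 7.)

7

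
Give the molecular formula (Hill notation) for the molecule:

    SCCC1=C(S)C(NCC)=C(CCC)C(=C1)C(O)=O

C14H21NO2S2

Heavy atoms from the SMILES: 14 C, 1 N, 2 O, 2 S.
Implicit hydrogens by atom environment:
  5 × C: 2 H each → 10
  5 × C (aromatic): no H
  2 × C: 3 H each → 6
  2 × S: 1 H each → 2
  1 × C (aromatic): 1 H
  1 × C: no H
  1 × N: 1 H
  1 × O: 1 H
  1 × O: no H
  Total hydrogens = 21.
Molecular formula: C14H21NO2S2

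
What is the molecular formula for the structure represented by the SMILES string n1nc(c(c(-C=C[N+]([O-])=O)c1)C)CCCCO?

Heavy atoms from the SMILES: 11 C, 3 N, 3 O.
Implicit hydrogens by atom environment:
  4 × C: 2 H each → 8
  3 × C (aromatic): no H
  2 × C: 1 H each → 2
  2 × N (aromatic): no H
  1 × C: 3 H
  1 × C (aromatic): 1 H
  1 × N (charge +1): no H
  1 × O: 1 H
  1 × O: no H
  1 × O (charge -1): no H
  Total hydrogens = 15.
Molecular formula: C11H15N3O3

C11H15N3O3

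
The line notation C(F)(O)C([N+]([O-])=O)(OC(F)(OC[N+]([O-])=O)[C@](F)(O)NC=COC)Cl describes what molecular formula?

Heavy atoms from the SMILES: 8 C, 1 Cl, 3 F, 3 N, 9 O.
Implicit hydrogens by atom environment:
  5 × O: no H
  3 × C: 1 H each → 3
  3 × C: no H
  3 × F: no H
  2 × N (charge +1): no H
  2 × O: 1 H each → 2
  2 × O (charge -1): no H
  1 × C: 3 H
  1 × C: 2 H
  1 × Cl: no H
  1 × N: 1 H
  Total hydrogens = 11.
Molecular formula: C8H11ClF3N3O9

C8H11ClF3N3O9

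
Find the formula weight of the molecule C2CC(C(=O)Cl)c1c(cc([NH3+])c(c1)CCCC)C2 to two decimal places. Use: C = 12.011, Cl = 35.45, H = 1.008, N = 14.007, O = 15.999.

266.79

Molecular formula: C15H21ClNO+.
M = 15×12.011 + 1×35.45 + 21×1.008 + 1×14.007 + 1×15.999 = 266.79 g/mol.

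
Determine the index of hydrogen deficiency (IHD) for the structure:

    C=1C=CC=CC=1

Molecular formula from the SMILES: C6H6.
DoU = (2C + 2 + N − H − X)/2 = (2·6 + 2 + 0 − 6 − 0)/2 = 8/2 = 4.
(Structurally: 1 ring(s) + 3 π bond(s) = 4.)

4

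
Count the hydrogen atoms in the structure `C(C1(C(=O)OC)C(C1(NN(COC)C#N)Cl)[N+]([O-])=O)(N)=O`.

Hydrogens are implicit in SMILES; fill each atom to its normal valence:
  5 × C: no H
  5 × O: no H
  2 × C: 3 H each → 6
  2 × N: no H
  1 × C: 2 H
  1 × C: 1 H
  1 × Cl: no H
  1 × N: 2 H
  1 × N: 1 H
  1 × N (charge +1): no H
  1 × O (charge -1): no H
  Total hydrogens = 12.

12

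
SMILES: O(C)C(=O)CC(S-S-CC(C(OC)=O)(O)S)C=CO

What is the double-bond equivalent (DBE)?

3

Molecular formula from the SMILES: C10H16O6S3.
DoU = (2C + 2 + N − H − X)/2 = (2·10 + 2 + 0 − 16 − 0)/2 = 6/2 = 3.
(Structurally: 0 ring(s) + 3 π bond(s) = 3.)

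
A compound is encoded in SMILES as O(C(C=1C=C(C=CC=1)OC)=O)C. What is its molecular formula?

C9H10O3

Heavy atoms from the SMILES: 9 C, 3 O.
Implicit hydrogens by atom environment:
  4 × C (aromatic): 1 H each → 4
  3 × O: no H
  2 × C: 3 H each → 6
  2 × C (aromatic): no H
  1 × C: no H
  Total hydrogens = 10.
Molecular formula: C9H10O3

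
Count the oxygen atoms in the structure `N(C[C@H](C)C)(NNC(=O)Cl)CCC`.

1

The symbol for oxygen appears 1 time in the SMILES.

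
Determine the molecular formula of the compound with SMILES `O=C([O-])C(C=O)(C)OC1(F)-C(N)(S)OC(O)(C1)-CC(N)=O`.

C10H14FN2O7S-

Heavy atoms from the SMILES: 10 C, 1 F, 2 N, 7 O, 1 S.
Implicit hydrogens by atom environment:
  6 × C: no H
  5 × O: no H
  2 × C: 2 H each → 4
  2 × N: 2 H each → 4
  1 × C: 3 H
  1 × C: 1 H
  1 × F: no H
  1 × O: 1 H
  1 × O (charge -1): no H
  1 × S: 1 H
  Total hydrogens = 14.
Net charge -1.
Molecular formula: C10H14FN2O7S-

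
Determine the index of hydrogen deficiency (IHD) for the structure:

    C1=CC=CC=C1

Molecular formula from the SMILES: C6H6.
DoU = (2C + 2 + N − H − X)/2 = (2·6 + 2 + 0 − 6 − 0)/2 = 8/2 = 4.
(Structurally: 1 ring(s) + 3 π bond(s) = 4.)

4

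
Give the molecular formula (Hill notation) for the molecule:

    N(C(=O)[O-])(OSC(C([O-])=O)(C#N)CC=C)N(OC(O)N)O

Heavy atoms from the SMILES: 8 C, 4 N, 8 O, 1 S.
Implicit hydrogens by atom environment:
  4 × C: no H
  4 × O: no H
  3 × N: no H
  2 × C: 2 H each → 4
  2 × C: 1 H each → 2
  2 × O: 1 H each → 2
  2 × O (charge -1): no H
  1 × N: 2 H
  1 × S: no H
  Total hydrogens = 10.
Net charge -2.
Molecular formula: [C8H10N4O8S]2-

[C8H10N4O8S]2-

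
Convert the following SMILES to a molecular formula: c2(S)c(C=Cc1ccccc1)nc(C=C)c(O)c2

Heavy atoms from the SMILES: 15 C, 1 N, 1 O, 1 S.
Implicit hydrogens by atom environment:
  6 × C (aromatic): 1 H each → 6
  5 × C (aromatic): no H
  3 × C: 1 H each → 3
  1 × C: 2 H
  1 × N (aromatic): no H
  1 × O: 1 H
  1 × S: 1 H
  Total hydrogens = 13.
Molecular formula: C15H13NOS

C15H13NOS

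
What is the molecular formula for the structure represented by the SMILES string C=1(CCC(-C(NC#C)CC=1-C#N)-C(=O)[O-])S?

C11H11N2O2S-

Heavy atoms from the SMILES: 11 C, 2 N, 2 O, 1 S.
Implicit hydrogens by atom environment:
  5 × C: no H
  3 × C: 2 H each → 6
  3 × C: 1 H each → 3
  1 × N: 1 H
  1 × N: no H
  1 × O: no H
  1 × O (charge -1): no H
  1 × S: 1 H
  Total hydrogens = 11.
Net charge -1.
Molecular formula: C11H11N2O2S-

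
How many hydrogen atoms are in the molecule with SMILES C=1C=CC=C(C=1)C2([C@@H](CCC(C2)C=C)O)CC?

Hydrogens are implicit in SMILES; fill each atom to its normal valence:
  5 × C: 2 H each → 10
  5 × C (aromatic): 1 H each → 5
  3 × C: 1 H each → 3
  1 × C: 3 H
  1 × C: no H
  1 × C (aromatic): no H
  1 × O: 1 H
  Total hydrogens = 22.

22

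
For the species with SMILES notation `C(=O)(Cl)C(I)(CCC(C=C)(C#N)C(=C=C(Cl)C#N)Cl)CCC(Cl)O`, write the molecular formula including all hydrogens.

C15H13Cl4IN2O2

Heavy atoms from the SMILES: 15 C, 4 Cl, 1 I, 2 N, 2 O.
Implicit hydrogens by atom environment:
  8 × C: no H
  5 × C: 2 H each → 10
  4 × Cl: no H
  2 × C: 1 H each → 2
  2 × N: no H
  1 × I: no H
  1 × O: 1 H
  1 × O: no H
  Total hydrogens = 13.
Molecular formula: C15H13Cl4IN2O2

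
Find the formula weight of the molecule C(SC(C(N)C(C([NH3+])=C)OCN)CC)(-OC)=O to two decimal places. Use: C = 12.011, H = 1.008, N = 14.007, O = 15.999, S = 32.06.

Molecular formula: C10H22N3O3S+.
M = 10×12.011 + 22×1.008 + 3×14.007 + 3×15.999 + 1×32.06 = 264.36 g/mol.

264.36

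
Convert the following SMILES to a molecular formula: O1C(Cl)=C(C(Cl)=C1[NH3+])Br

Heavy atoms from the SMILES: 1 Br, 4 C, 2 Cl, 1 N, 1 O.
Implicit hydrogens by atom environment:
  4 × C (aromatic): no H
  2 × Cl: no H
  1 × Br: no H
  1 × N (charge +1): 3 H
  1 × O (aromatic): no H
  Total hydrogens = 3.
Net charge +1.
Molecular formula: C4H3BrCl2NO+

C4H3BrCl2NO+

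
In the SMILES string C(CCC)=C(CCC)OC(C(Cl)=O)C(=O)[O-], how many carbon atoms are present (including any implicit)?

11

The symbol for carbon appears 11 times in the SMILES. (Cl is a single chlorine, not C + l.)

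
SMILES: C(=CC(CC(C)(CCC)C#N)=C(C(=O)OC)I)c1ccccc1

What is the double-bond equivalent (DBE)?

9

Molecular formula from the SMILES: C19H22INO2.
DoU = (2C + 2 + N − H − X)/2 = (2·19 + 2 + 1 − 22 − 1)/2 = 18/2 = 9.
(Structurally: 1 ring(s) + 8 π bond(s) = 9.)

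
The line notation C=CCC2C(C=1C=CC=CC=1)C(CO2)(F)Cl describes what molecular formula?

Heavy atoms from the SMILES: 13 C, 1 Cl, 1 F, 1 O.
Implicit hydrogens by atom environment:
  5 × C (aromatic): 1 H each → 5
  3 × C: 2 H each → 6
  3 × C: 1 H each → 3
  1 × C: no H
  1 × C (aromatic): no H
  1 × Cl: no H
  1 × F: no H
  1 × O: no H
  Total hydrogens = 14.
Molecular formula: C13H14ClFO

C13H14ClFO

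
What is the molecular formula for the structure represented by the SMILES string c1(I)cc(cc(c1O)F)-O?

C6H4FIO2

Heavy atoms from the SMILES: 6 C, 1 F, 1 I, 2 O.
Implicit hydrogens by atom environment:
  4 × C (aromatic): no H
  2 × C (aromatic): 1 H each → 2
  2 × O: 1 H each → 2
  1 × F: no H
  1 × I: no H
  Total hydrogens = 4.
Molecular formula: C6H4FIO2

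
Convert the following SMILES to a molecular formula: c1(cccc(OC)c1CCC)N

Heavy atoms from the SMILES: 10 C, 1 N, 1 O.
Implicit hydrogens by atom environment:
  3 × C (aromatic): 1 H each → 3
  3 × C (aromatic): no H
  2 × C: 3 H each → 6
  2 × C: 2 H each → 4
  1 × N: 2 H
  1 × O: no H
  Total hydrogens = 15.
Molecular formula: C10H15NO

C10H15NO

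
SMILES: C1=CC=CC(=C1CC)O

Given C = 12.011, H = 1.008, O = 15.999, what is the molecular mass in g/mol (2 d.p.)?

122.17

Molecular formula: C8H10O.
M = 8×12.011 + 10×1.008 + 1×15.999 = 122.17 g/mol.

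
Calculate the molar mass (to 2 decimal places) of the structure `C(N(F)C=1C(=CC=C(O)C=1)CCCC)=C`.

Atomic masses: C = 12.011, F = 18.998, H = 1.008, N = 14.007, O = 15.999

Molecular formula: C12H16FNO.
M = 12×12.011 + 1×18.998 + 16×1.008 + 1×14.007 + 1×15.999 = 209.26 g/mol.

209.26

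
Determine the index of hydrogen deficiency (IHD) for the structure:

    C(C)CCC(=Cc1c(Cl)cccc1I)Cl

Molecular formula from the SMILES: C12H13Cl2I.
DoU = (2C + 2 + N − H − X)/2 = (2·12 + 2 + 0 − 13 − 3)/2 = 10/2 = 5.
(Structurally: 1 ring(s) + 4 π bond(s) = 5.)

5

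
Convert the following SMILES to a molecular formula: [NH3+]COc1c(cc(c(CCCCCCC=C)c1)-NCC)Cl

Heavy atoms from the SMILES: 17 C, 1 Cl, 2 N, 1 O.
Implicit hydrogens by atom environment:
  9 × C: 2 H each → 18
  4 × C (aromatic): no H
  2 × C (aromatic): 1 H each → 2
  1 × C: 3 H
  1 × C: 1 H
  1 × Cl: no H
  1 × N (charge +1): 3 H
  1 × N: 1 H
  1 × O: no H
  Total hydrogens = 28.
Net charge +1.
Molecular formula: C17H28ClN2O+

C17H28ClN2O+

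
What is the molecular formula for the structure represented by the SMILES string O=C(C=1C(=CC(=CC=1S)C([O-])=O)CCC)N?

C11H12NO3S-

Heavy atoms from the SMILES: 11 C, 1 N, 3 O, 1 S.
Implicit hydrogens by atom environment:
  4 × C (aromatic): no H
  2 × C: 2 H each → 4
  2 × C (aromatic): 1 H each → 2
  2 × C: no H
  2 × O: no H
  1 × C: 3 H
  1 × N: 2 H
  1 × O (charge -1): no H
  1 × S: 1 H
  Total hydrogens = 12.
Net charge -1.
Molecular formula: C11H12NO3S-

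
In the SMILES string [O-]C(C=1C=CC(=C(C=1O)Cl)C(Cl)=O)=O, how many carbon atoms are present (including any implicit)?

8

The symbol for carbon appears 8 times in the SMILES. (Cl is a single chlorine, not C + l.)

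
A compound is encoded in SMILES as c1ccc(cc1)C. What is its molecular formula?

Heavy atoms from the SMILES: 7 C.
Implicit hydrogens by atom environment:
  5 × C (aromatic): 1 H each → 5
  1 × C: 3 H
  1 × C (aromatic): no H
  Total hydrogens = 8.
Molecular formula: C7H8

C7H8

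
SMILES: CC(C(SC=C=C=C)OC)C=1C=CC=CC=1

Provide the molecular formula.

C14H16OS

Heavy atoms from the SMILES: 14 C, 1 O, 1 S.
Implicit hydrogens by atom environment:
  5 × C (aromatic): 1 H each → 5
  3 × C: 1 H each → 3
  2 × C: 3 H each → 6
  2 × C: no H
  1 × C: 2 H
  1 × C (aromatic): no H
  1 × O: no H
  1 × S: no H
  Total hydrogens = 16.
Molecular formula: C14H16OS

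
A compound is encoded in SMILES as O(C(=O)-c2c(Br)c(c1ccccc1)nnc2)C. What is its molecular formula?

C12H9BrN2O2

Heavy atoms from the SMILES: 1 Br, 12 C, 2 N, 2 O.
Implicit hydrogens by atom environment:
  6 × C (aromatic): 1 H each → 6
  4 × C (aromatic): no H
  2 × N (aromatic): no H
  2 × O: no H
  1 × Br: no H
  1 × C: 3 H
  1 × C: no H
  Total hydrogens = 9.
Molecular formula: C12H9BrN2O2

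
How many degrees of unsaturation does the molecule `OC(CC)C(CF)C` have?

Molecular formula from the SMILES: C6H13FO.
DoU = (2C + 2 + N − H − X)/2 = (2·6 + 2 + 0 − 13 − 1)/2 = 0/2 = 0.
(Structurally: 0 ring(s) + 0 π bond(s) = 0.)

0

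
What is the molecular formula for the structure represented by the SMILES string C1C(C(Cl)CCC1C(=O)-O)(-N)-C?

Heavy atoms from the SMILES: 8 C, 1 Cl, 1 N, 2 O.
Implicit hydrogens by atom environment:
  3 × C: 2 H each → 6
  2 × C: 1 H each → 2
  2 × C: no H
  1 × C: 3 H
  1 × Cl: no H
  1 × N: 2 H
  1 × O: 1 H
  1 × O: no H
  Total hydrogens = 14.
Molecular formula: C8H14ClNO2

C8H14ClNO2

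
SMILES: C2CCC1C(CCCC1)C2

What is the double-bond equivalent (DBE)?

Molecular formula from the SMILES: C10H18.
DoU = (2C + 2 + N − H − X)/2 = (2·10 + 2 + 0 − 18 − 0)/2 = 4/2 = 2.
(Structurally: 2 ring(s) + 0 π bond(s) = 2.)

2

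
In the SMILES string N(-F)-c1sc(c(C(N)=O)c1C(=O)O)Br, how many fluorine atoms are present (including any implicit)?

The symbol for fluorine appears 1 time in the SMILES.

1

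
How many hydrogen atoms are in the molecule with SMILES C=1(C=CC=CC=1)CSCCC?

Hydrogens are implicit in SMILES; fill each atom to its normal valence:
  5 × C (aromatic): 1 H each → 5
  3 × C: 2 H each → 6
  1 × C: 3 H
  1 × C (aromatic): no H
  1 × S: no H
  Total hydrogens = 14.

14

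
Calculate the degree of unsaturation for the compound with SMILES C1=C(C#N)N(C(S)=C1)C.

Molecular formula from the SMILES: C6H6N2S.
DoU = (2C + 2 + N − H − X)/2 = (2·6 + 2 + 2 − 6 − 0)/2 = 10/2 = 5.
(Structurally: 1 ring(s) + 4 π bond(s) = 5.)

5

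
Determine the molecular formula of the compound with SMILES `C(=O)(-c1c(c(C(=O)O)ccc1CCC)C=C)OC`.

Heavy atoms from the SMILES: 14 C, 4 O.
Implicit hydrogens by atom environment:
  4 × C (aromatic): no H
  3 × C: 2 H each → 6
  3 × O: no H
  2 × C: 3 H each → 6
  2 × C (aromatic): 1 H each → 2
  2 × C: no H
  1 × C: 1 H
  1 × O: 1 H
  Total hydrogens = 16.
Molecular formula: C14H16O4

C14H16O4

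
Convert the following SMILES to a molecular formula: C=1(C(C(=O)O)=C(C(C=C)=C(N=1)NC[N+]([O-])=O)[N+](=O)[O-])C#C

C11H8N4O6

Heavy atoms from the SMILES: 11 C, 4 N, 6 O.
Implicit hydrogens by atom environment:
  5 × C (aromatic): no H
  3 × O: no H
  2 × C: 2 H each → 4
  2 × C: 1 H each → 2
  2 × C: no H
  2 × N (charge +1): no H
  2 × O (charge -1): no H
  1 × N: 1 H
  1 × N (aromatic): no H
  1 × O: 1 H
  Total hydrogens = 8.
Molecular formula: C11H8N4O6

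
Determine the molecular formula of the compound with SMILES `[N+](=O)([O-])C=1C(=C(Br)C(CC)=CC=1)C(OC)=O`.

C10H10BrNO4

Heavy atoms from the SMILES: 1 Br, 10 C, 1 N, 4 O.
Implicit hydrogens by atom environment:
  4 × C (aromatic): no H
  3 × O: no H
  2 × C: 3 H each → 6
  2 × C (aromatic): 1 H each → 2
  1 × Br: no H
  1 × C: 2 H
  1 × C: no H
  1 × N (charge +1): no H
  1 × O (charge -1): no H
  Total hydrogens = 10.
Molecular formula: C10H10BrNO4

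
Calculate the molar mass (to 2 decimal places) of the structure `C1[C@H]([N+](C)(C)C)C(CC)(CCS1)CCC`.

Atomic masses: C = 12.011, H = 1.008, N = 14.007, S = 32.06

230.43

Molecular formula: C13H28NS+.
M = 13×12.011 + 28×1.008 + 1×14.007 + 1×32.06 = 230.43 g/mol.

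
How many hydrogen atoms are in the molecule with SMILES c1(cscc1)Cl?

3

Hydrogens are implicit in SMILES; fill each atom to its normal valence:
  3 × C (aromatic): 1 H each → 3
  1 × C (aromatic): no H
  1 × Cl: no H
  1 × S (aromatic): no H
  Total hydrogens = 3.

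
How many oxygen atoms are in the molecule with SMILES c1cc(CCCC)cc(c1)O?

1

The symbol for oxygen appears 1 time in the SMILES.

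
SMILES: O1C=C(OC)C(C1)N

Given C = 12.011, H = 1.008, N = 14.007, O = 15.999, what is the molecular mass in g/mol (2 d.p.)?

Molecular formula: C5H9NO2.
M = 5×12.011 + 9×1.008 + 1×14.007 + 2×15.999 = 115.13 g/mol.

115.13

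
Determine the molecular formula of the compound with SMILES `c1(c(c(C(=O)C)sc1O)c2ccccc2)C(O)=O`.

Heavy atoms from the SMILES: 13 C, 4 O, 1 S.
Implicit hydrogens by atom environment:
  5 × C (aromatic): 1 H each → 5
  5 × C (aromatic): no H
  2 × C: no H
  2 × O: 1 H each → 2
  2 × O: no H
  1 × C: 3 H
  1 × S (aromatic): no H
  Total hydrogens = 10.
Molecular formula: C13H10O4S

C13H10O4S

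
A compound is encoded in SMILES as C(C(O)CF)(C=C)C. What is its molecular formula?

Heavy atoms from the SMILES: 6 C, 1 F, 1 O.
Implicit hydrogens by atom environment:
  3 × C: 1 H each → 3
  2 × C: 2 H each → 4
  1 × C: 3 H
  1 × F: no H
  1 × O: 1 H
  Total hydrogens = 11.
Molecular formula: C6H11FO

C6H11FO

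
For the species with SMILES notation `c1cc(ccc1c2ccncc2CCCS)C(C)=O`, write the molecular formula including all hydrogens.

C16H17NOS

Heavy atoms from the SMILES: 16 C, 1 N, 1 O, 1 S.
Implicit hydrogens by atom environment:
  7 × C (aromatic): 1 H each → 7
  4 × C (aromatic): no H
  3 × C: 2 H each → 6
  1 × C: 3 H
  1 × C: no H
  1 × N (aromatic): no H
  1 × O: no H
  1 × S: 1 H
  Total hydrogens = 17.
Molecular formula: C16H17NOS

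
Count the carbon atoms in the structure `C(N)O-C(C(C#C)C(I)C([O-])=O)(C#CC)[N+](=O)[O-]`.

10

The symbol for carbon appears 10 times in the SMILES.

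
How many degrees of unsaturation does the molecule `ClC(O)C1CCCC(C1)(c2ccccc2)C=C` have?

Molecular formula from the SMILES: C15H19ClO.
DoU = (2C + 2 + N − H − X)/2 = (2·15 + 2 + 0 − 19 − 1)/2 = 12/2 = 6.
(Structurally: 2 ring(s) + 4 π bond(s) = 6.)

6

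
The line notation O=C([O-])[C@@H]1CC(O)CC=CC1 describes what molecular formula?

C8H11O3-

Heavy atoms from the SMILES: 8 C, 3 O.
Implicit hydrogens by atom environment:
  4 × C: 1 H each → 4
  3 × C: 2 H each → 6
  1 × C: no H
  1 × O: 1 H
  1 × O: no H
  1 × O (charge -1): no H
  Total hydrogens = 11.
Net charge -1.
Molecular formula: C8H11O3-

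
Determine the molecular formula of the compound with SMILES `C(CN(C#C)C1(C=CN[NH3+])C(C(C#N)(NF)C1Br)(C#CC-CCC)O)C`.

C18H26BrFN5O+

Heavy atoms from the SMILES: 1 Br, 18 C, 1 F, 5 N, 1 O.
Implicit hydrogens by atom environment:
  7 × C: no H
  5 × C: 2 H each → 10
  4 × C: 1 H each → 4
  2 × C: 3 H each → 6
  2 × N: 1 H each → 2
  2 × N: no H
  1 × Br: no H
  1 × F: no H
  1 × N (charge +1): 3 H
  1 × O: 1 H
  Total hydrogens = 26.
Net charge +1.
Molecular formula: C18H26BrFN5O+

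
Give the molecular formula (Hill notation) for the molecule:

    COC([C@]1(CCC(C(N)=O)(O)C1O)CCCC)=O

C12H21NO5

Heavy atoms from the SMILES: 12 C, 1 N, 5 O.
Implicit hydrogens by atom environment:
  5 × C: 2 H each → 10
  4 × C: no H
  3 × O: no H
  2 × C: 3 H each → 6
  2 × O: 1 H each → 2
  1 × C: 1 H
  1 × N: 2 H
  Total hydrogens = 21.
Molecular formula: C12H21NO5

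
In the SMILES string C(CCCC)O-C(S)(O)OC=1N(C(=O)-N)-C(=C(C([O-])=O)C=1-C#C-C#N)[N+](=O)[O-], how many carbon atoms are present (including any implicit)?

15

The symbol for carbon appears 15 times in the SMILES.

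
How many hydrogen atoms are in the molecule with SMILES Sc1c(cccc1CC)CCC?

Hydrogens are implicit in SMILES; fill each atom to its normal valence:
  3 × C: 2 H each → 6
  3 × C (aromatic): 1 H each → 3
  3 × C (aromatic): no H
  2 × C: 3 H each → 6
  1 × S: 1 H
  Total hydrogens = 16.

16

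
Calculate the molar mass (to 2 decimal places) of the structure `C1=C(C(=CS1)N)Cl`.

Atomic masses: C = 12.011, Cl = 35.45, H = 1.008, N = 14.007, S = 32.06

133.59

Molecular formula: C4H4ClNS.
M = 4×12.011 + 1×35.45 + 4×1.008 + 1×14.007 + 1×32.06 = 133.59 g/mol.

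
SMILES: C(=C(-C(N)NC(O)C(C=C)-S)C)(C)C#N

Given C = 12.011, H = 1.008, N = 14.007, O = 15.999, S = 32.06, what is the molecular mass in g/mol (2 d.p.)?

227.33

Molecular formula: C10H17N3OS.
M = 10×12.011 + 17×1.008 + 3×14.007 + 1×15.999 + 1×32.06 = 227.33 g/mol.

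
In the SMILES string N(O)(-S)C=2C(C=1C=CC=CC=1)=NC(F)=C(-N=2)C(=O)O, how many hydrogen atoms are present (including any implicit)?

Hydrogens are implicit in SMILES; fill each atom to its normal valence:
  5 × C (aromatic): 1 H each → 5
  5 × C (aromatic): no H
  2 × N (aromatic): no H
  2 × O: 1 H each → 2
  1 × C: no H
  1 × F: no H
  1 × N: no H
  1 × O: no H
  1 × S: 1 H
  Total hydrogens = 8.

8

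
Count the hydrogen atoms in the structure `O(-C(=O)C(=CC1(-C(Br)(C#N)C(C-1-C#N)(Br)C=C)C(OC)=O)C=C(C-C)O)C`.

18

Hydrogens are implicit in SMILES; fill each atom to its normal valence:
  9 × C: no H
  4 × C: 1 H each → 4
  4 × O: no H
  3 × C: 3 H each → 9
  2 × Br: no H
  2 × C: 2 H each → 4
  2 × N: no H
  1 × O: 1 H
  Total hydrogens = 18.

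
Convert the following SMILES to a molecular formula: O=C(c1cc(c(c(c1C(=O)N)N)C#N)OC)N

C10H10N4O3

Heavy atoms from the SMILES: 10 C, 4 N, 3 O.
Implicit hydrogens by atom environment:
  5 × C (aromatic): no H
  3 × C: no H
  3 × N: 2 H each → 6
  3 × O: no H
  1 × C: 3 H
  1 × C (aromatic): 1 H
  1 × N: no H
  Total hydrogens = 10.
Molecular formula: C10H10N4O3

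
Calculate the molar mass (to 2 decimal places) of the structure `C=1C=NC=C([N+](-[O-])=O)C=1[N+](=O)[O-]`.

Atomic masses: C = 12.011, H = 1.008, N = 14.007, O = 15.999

169.10

Molecular formula: C5H3N3O4.
M = 5×12.011 + 3×1.008 + 3×14.007 + 4×15.999 = 169.10 g/mol.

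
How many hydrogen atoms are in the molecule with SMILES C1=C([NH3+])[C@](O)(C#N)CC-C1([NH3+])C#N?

12

Hydrogens are implicit in SMILES; fill each atom to its normal valence:
  5 × C: no H
  2 × C: 2 H each → 4
  2 × N (charge +1): 3 H each → 6
  2 × N: no H
  1 × C: 1 H
  1 × O: 1 H
  Total hydrogens = 12.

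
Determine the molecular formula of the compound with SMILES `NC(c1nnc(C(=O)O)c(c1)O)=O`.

C6H5N3O4

Heavy atoms from the SMILES: 6 C, 3 N, 4 O.
Implicit hydrogens by atom environment:
  3 × C (aromatic): no H
  2 × C: no H
  2 × N (aromatic): no H
  2 × O: 1 H each → 2
  2 × O: no H
  1 × C (aromatic): 1 H
  1 × N: 2 H
  Total hydrogens = 5.
Molecular formula: C6H5N3O4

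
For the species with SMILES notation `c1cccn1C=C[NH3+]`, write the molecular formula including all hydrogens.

C6H9N2+

Heavy atoms from the SMILES: 6 C, 2 N.
Implicit hydrogens by atom environment:
  4 × C (aromatic): 1 H each → 4
  2 × C: 1 H each → 2
  1 × N (charge +1): 3 H
  1 × N (aromatic): no H
  Total hydrogens = 9.
Net charge +1.
Molecular formula: C6H9N2+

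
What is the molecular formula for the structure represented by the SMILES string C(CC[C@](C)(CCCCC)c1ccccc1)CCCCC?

Heavy atoms from the SMILES: 21 C.
Implicit hydrogens by atom environment:
  11 × C: 2 H each → 22
  5 × C (aromatic): 1 H each → 5
  3 × C: 3 H each → 9
  1 × C: no H
  1 × C (aromatic): no H
  Total hydrogens = 36.
Molecular formula: C21H36

C21H36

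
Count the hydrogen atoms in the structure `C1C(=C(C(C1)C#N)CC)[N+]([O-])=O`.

10

Hydrogens are implicit in SMILES; fill each atom to its normal valence:
  3 × C: 2 H each → 6
  3 × C: no H
  1 × C: 3 H
  1 × C: 1 H
  1 × N (charge +1): no H
  1 × N: no H
  1 × O: no H
  1 × O (charge -1): no H
  Total hydrogens = 10.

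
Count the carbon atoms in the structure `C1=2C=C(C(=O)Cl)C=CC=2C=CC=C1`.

The symbol for carbon appears 11 times in the SMILES. (Cl is a single chlorine, not C + l.)

11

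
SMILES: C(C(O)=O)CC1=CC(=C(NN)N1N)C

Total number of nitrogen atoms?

The symbol for nitrogen appears 4 times in the SMILES.

4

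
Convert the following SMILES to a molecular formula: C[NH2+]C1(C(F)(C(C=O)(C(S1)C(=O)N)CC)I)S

C9H15FIN2O2S2+

Heavy atoms from the SMILES: 9 C, 1 F, 1 I, 2 N, 2 O, 2 S.
Implicit hydrogens by atom environment:
  4 × C: no H
  2 × C: 3 H each → 6
  2 × C: 1 H each → 2
  2 × O: no H
  1 × C: 2 H
  1 × F: no H
  1 × I: no H
  1 × N: 2 H
  1 × N (charge +1): 2 H
  1 × S: 1 H
  1 × S: no H
  Total hydrogens = 15.
Net charge +1.
Molecular formula: C9H15FIN2O2S2+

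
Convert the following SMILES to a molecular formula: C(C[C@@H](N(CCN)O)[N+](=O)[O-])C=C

Heavy atoms from the SMILES: 7 C, 3 N, 3 O.
Implicit hydrogens by atom environment:
  5 × C: 2 H each → 10
  2 × C: 1 H each → 2
  1 × N: 2 H
  1 × N: no H
  1 × N (charge +1): no H
  1 × O: 1 H
  1 × O: no H
  1 × O (charge -1): no H
  Total hydrogens = 15.
Molecular formula: C7H15N3O3

C7H15N3O3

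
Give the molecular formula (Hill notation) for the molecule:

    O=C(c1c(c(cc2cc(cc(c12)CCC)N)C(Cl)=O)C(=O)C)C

C18H18ClNO3

Heavy atoms from the SMILES: 18 C, 1 Cl, 1 N, 3 O.
Implicit hydrogens by atom environment:
  7 × C (aromatic): no H
  3 × C: 3 H each → 9
  3 × C (aromatic): 1 H each → 3
  3 × C: no H
  3 × O: no H
  2 × C: 2 H each → 4
  1 × Cl: no H
  1 × N: 2 H
  Total hydrogens = 18.
Molecular formula: C18H18ClNO3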